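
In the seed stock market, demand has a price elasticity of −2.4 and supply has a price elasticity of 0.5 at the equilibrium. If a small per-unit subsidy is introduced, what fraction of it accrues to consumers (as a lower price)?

Consumer share = 5/29

For a small subsidy around the equilibrium, the benefit split depends on the relative slopes, which at a point are proportional to the elasticities.
Buyer share = εs/(εs + |εd|) = 0.5/(0.5 + 2.4) = 5/29; seller share = |εd|/(εs + |εd|) = 24/29.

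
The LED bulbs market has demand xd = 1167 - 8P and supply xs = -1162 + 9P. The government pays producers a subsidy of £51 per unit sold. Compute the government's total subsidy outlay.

Government cost = £14637

Pre-subsidy: 1167 - 8P = -1162 + 9P gives P* = 137, x* = 71.
With the subsidy, sellers receive Ps = Pb + 51 for each unit, where Pb is the price buyers pay.
Supply in terms of Pb becomes xs = -1162 + 9(Pb + 51) = -703 + 9Pb. Setting this equal to demand: 1167 - 8Pb = -703 + 9Pb, so Pb = 110.
Sellers receive Ps = 110 + 51 = 161; x' = 1167 − 8·110 = 287.
Government outlay = subsidy × quantity = 51 × 287 = 14637.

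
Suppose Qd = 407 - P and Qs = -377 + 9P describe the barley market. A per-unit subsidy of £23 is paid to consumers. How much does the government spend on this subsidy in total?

Government cost = £8033.9

Pre-subsidy: 407 - P = -377 + 9P gives P* = 78.4, Q* = 328.6.
With the rebate, buyers effectively pay Pb = Ps − 23, where Ps is the price sellers receive.
Demand in terms of Ps becomes Qd = 407 − 1(Ps − 23) = 430 - Ps. Setting this equal to supply: 430 - Ps = -377 + 9Ps, so Ps = 80.7.
Buyers pay Pb = 80.7 − 23 = 57.7; Q' = -377 + 9·80.7 = 349.3.
Government outlay = subsidy × quantity = 23 × 349.3 = 8033.9.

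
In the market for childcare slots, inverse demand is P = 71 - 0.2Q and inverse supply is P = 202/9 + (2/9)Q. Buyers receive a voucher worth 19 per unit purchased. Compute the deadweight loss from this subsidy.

Deadweight loss = 427.5

Pre-subsidy: 71 - 0.2Q = 202/9 + (2/9)Q gives Q* = 115 and P* = 48.
With the rebate, buyers effectively pay Pb = Ps − 19, where Ps is the price sellers receive.
On the curves, Pb = 71 - 0.2Q and Ps = 202/9 + (2/9)Q; the wedge Ps − Pb = 19 gives 202/9 + (2/9)Q − (71 - 0.2Q) = 19, so Q' = 160.
Then Pb = 71 − 0.2·160 = 39 and Ps = 202/9 + (2/9)·160 = 58.
The subsidy expands output by 160 − 115 = 45 past the efficient level; on those units the gap between marginal cost and willingness to pay runs from 0 up to 19.
DWL = ½ × 19 × 45 = 427.5.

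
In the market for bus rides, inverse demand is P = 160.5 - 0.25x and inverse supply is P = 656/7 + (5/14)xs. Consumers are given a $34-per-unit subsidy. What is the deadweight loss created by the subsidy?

Pre-subsidy: 160.5 - 0.25x = 656/7 + (5/14)x gives x* = 110 and P* = 133.
With the rebate, buyers effectively pay Pb = Ps − 34, where Ps is the price sellers receive.
On the curves, Pb = 160.5 - 0.25x and Ps = 656/7 + (5/14)x; the wedge Ps − Pb = 34 gives 656/7 + (5/14)x − (160.5 - 0.25x) = 34, so x' = 166.
Then Pb = 160.5 − 0.25·166 = 119 and Ps = 656/7 + (5/14)·166 = 153.
The subsidy expands output by 166 − 110 = 56 past the efficient level; on those units the gap between marginal cost and willingness to pay runs from 0 up to 34.
DWL = ½ × 34 × 56 = 952.

Deadweight loss = $952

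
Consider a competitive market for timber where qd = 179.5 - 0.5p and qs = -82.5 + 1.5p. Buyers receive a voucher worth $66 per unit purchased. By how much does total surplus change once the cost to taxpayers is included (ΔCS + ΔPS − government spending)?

Net change in total surplus = -$816.75

Pre-subsidy: 179.5 - 0.5p = -82.5 + 1.5p gives p* = 131, q* = 114.
With the rebate, buyers effectively pay pb = ps − 66, where ps is the price sellers receive.
Demand in terms of ps becomes qd = 179.5 − 0.5(ps − 66) = 212.5 - 0.5ps. Setting this equal to supply: 212.5 - 0.5ps = -82.5 + 1.5ps, so ps = 147.5.
Buyers pay pb = 147.5 − 66 = 81.5; q' = -82.5 + 1.5·147.5 = 138.75.
ΔCS = ½(114 + 138.75)(131 − 81.5) = 6255.5625; ΔPS = ½(114 + 138.75)(147.5 − 131) = 2085.1875.
Government spending = 66 × 138.75 = 9157.5.
Net change = 6255.5625 + 2085.1875 − 9157.5 = -816.75. The loss equals the DWL triangle ½·66·24.75.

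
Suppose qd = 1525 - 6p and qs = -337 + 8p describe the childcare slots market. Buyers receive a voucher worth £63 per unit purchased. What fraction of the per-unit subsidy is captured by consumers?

Consumer share = 4/7

Pre-subsidy: 1525 - 6p = -337 + 8p gives p* = 133, q* = 727.
With the rebate, buyers effectively pay pb = ps − 63, where ps is the price sellers receive.
Demand in terms of ps becomes qd = 1525 − 6(ps − 63) = 1903 - 6ps. Setting this equal to supply: 1903 - 6ps = -337 + 8ps, so ps = 160.
Buyers pay pb = 160 − 63 = 97; q' = -337 + 8·160 = 943.
Buyers' price falls by p* − pb = 133 − 97 = 36; sellers' price rises by ps − p* = 160 − 133 = 27.
So consumers capture 36/63 = 4/7 of each unit of subsidy.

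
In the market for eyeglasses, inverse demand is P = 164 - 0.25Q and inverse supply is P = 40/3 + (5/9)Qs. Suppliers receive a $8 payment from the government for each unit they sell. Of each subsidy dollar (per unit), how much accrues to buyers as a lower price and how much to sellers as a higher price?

Buyers gain 72/29 per unit; sellers gain 160/29 per unit

Pre-subsidy: 164 - 0.25Q = 40/3 + (5/9)Q gives Q* = 5424/29 and P* = 3400/29.
With the subsidy, sellers receive Ps = Pb + 8 for each unit, where Pb is the price buyers pay.
On the curves, Pb = 164 - 0.25Q and Ps = 40/3 + (5/9)Q; the wedge Ps − Pb = 8 gives 40/3 + (5/9)Q − (164 - 0.25Q) = 8, so Q' = 5712/29.
Then Pb = 164 − 0.25·(5712/29) = 3328/29 and Ps = 40/3 + (5/9)·(5712/29) = 3560/29.
Buyers' price falls by P* − Pb = 3400/29 − 3328/29 = 72/29; sellers' price rises by Ps − P* = 3560/29 − 3400/29 = 160/29.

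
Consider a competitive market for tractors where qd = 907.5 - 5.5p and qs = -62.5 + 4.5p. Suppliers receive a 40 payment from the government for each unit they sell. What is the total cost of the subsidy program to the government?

Government cost = 18920

Pre-subsidy: 907.5 - 5.5p = -62.5 + 4.5p gives p* = 97, q* = 374.
With the subsidy, sellers receive ps = pb + 40 for each unit, where pb is the price buyers pay.
Supply in terms of pb becomes qs = -62.5 + 4.5(pb + 40) = 117.5 + 4.5pb. Setting this equal to demand: 907.5 - 5.5pb = 117.5 + 4.5pb, so pb = 79.
Sellers receive ps = 79 + 40 = 119; q' = 907.5 − 5.5·79 = 473.
Government outlay = subsidy × quantity = 40 × 473 = 18920.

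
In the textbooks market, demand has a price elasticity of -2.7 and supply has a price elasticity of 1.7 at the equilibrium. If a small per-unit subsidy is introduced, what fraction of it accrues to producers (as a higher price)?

Producer share = 27/44

For a small subsidy around the equilibrium, the benefit split depends on the relative slopes, which at a point are proportional to the elasticities.
Buyer share = εs/(εs + |εd|) = 1.7/(1.7 + 2.7) = 17/44; seller share = |εd|/(εs + |εd|) = 27/44.
So producers capture 27/44 of the subsidy.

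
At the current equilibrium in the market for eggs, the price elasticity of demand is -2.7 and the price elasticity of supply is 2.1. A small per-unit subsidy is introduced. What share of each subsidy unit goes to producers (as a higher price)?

Producer share = 0.5625

For a small subsidy around the equilibrium, the benefit split depends on the relative slopes, which at a point are proportional to the elasticities.
Buyer share = εs/(εs + |εd|) = 2.1/(2.1 + 2.7) = 0.4375; seller share = |εd|/(εs + |εd|) = 0.5625.
So producers capture 0.5625 of the subsidy.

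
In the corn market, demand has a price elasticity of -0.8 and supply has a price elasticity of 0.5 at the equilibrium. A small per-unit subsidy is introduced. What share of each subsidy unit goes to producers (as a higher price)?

For a small subsidy around the equilibrium, the benefit split depends on the relative slopes, which at a point are proportional to the elasticities.
Buyer share = εs/(εs + |εd|) = 0.5/(0.5 + 0.8) = 5/13; seller share = |εd|/(εs + |εd|) = 8/13.
So producers capture 8/13 of the subsidy.

Producer share = 8/13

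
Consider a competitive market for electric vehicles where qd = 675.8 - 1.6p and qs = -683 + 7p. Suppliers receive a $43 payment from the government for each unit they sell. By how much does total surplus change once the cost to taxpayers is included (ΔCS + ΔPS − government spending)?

Pre-subsidy: 675.8 - 1.6p = -683 + 7p gives p* = 158, q* = 423.
With the subsidy, sellers receive ps = pb + 43 for each unit, where pb is the price buyers pay.
Supply in terms of pb becomes qs = -683 + 7(pb + 43) = -382 + 7pb. Setting this equal to demand: 675.8 - 1.6pb = -382 + 7pb, so pb = 123.
Sellers receive ps = 123 + 43 = 166; q' = 675.8 − 1.6·123 = 479.
ΔCS = ½(423 + 479)(158 − 123) = 15785; ΔPS = ½(423 + 479)(166 − 158) = 3608.
Government spending = 43 × 479 = 20597.
Net change = 15785 + 3608 − 20597 = -1204. The loss equals the DWL triangle ½·43·56.

Net change in total surplus = -$1204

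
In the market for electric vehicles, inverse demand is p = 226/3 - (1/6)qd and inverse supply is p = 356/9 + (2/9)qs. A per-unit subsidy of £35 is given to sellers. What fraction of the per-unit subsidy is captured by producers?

Pre-subsidy: 226/3 - (1/6)q = 356/9 + (2/9)q gives q* = 92 and p* = 60.
With the subsidy, sellers receive ps = pb + 35 for each unit, where pb is the price buyers pay.
On the curves, pb = 226/3 - (1/6)q and ps = 356/9 + (2/9)q; the wedge ps − pb = 35 gives 356/9 + (2/9)q − (226/3 - (1/6)q) = 35, so q' = 182.
Then pb = 226/3 − (1/6)·182 = 45 and ps = 356/9 + (2/9)·182 = 80.
Buyers' price falls by p* − pb = 60 − 45 = 15; sellers' price rises by ps − p* = 80 − 60 = 20.
So producers capture 20/35 = 4/7 of each unit of subsidy.

Producer share = 4/7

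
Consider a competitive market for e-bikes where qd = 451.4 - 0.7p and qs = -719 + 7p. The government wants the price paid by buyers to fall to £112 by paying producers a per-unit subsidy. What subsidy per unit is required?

At a buyer price of 112, quantity demanded is 451.4 − 0.7·112 = 373.
Sellers supply 373 only when they receive ps with -719 + 7·ps = 373, i.e. ps = 156.
s = ps − pb = 156 − 112 = 44.

Required subsidy s = £44 per unit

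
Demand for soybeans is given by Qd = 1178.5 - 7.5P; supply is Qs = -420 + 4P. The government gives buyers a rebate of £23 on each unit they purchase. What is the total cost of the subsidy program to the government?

Pre-subsidy: 1178.5 - 7.5P = -420 + 4P gives P* = 139, Q* = 136.
With the rebate, buyers effectively pay Pb = Ps − 23, where Ps is the price sellers receive.
Demand in terms of Ps becomes Qd = 1178.5 − 7.5(Ps − 23) = 1351 - 7.5Ps. Setting this equal to supply: 1351 - 7.5Ps = -420 + 4Ps, so Ps = 154.
Buyers pay Pb = 154 − 23 = 131; Q' = -420 + 4·154 = 196.
Government outlay = subsidy × quantity = 23 × 196 = 4508.

Government cost = £4508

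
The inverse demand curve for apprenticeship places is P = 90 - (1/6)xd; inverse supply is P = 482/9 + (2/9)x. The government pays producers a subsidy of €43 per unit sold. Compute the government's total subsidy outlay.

Pre-subsidy: 90 - (1/6)x = 482/9 + (2/9)x gives x* = 656/7 and P* = 1562/21.
With the subsidy, sellers receive Ps = Pb + 43 for each unit, where Pb is the price buyers pay.
On the curves, Pb = 90 - (1/6)x and Ps = 482/9 + (2/9)x; the wedge Ps − Pb = 43 gives 482/9 + (2/9)x − (90 - (1/6)x) = 43, so x' = 1430/7.
Then Pb = 90 − (1/6)·(1430/7) = 1175/21 and Ps = 482/9 + (2/9)·(1430/7) = 2078/21.
Government outlay = subsidy × quantity = 43 × 1430/7 = 61490/7.

Government cost = 61490/7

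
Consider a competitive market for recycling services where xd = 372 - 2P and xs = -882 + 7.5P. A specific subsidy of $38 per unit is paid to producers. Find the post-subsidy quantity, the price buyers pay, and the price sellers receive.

Pre-subsidy: 372 - 2P = -882 + 7.5P gives P* = 132, x* = 108.
With the subsidy, sellers receive Ps = Pb + 38 for each unit, where Pb is the price buyers pay.
Supply in terms of Pb becomes xs = -882 + 7.5(Pb + 38) = -597 + 7.5Pb. Setting this equal to demand: 372 - 2Pb = -597 + 7.5Pb, so Pb = 102.
Sellers receive Ps = 102 + 38 = 140; x' = 372 − 2·102 = 168.

x' = 168; buyers pay $102; sellers receive $140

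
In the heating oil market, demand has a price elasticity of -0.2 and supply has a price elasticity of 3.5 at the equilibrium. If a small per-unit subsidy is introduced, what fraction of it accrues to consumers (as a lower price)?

For a small subsidy around the equilibrium, the benefit split depends on the relative slopes, which at a point are proportional to the elasticities.
Buyer share = εs/(εs + |εd|) = 3.5/(3.5 + 0.2) = 35/37; seller share = |εd|/(εs + |εd|) = 2/37.

Consumer share = 35/37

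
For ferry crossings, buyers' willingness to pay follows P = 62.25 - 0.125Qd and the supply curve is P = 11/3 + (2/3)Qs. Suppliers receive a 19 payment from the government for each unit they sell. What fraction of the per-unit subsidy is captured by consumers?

Consumer share = 3/19

Pre-subsidy: 62.25 - 0.125Q = 11/3 + (2/3)Q gives Q* = 74 and P* = 53.
With the subsidy, sellers receive Ps = Pb + 19 for each unit, where Pb is the price buyers pay.
On the curves, Pb = 62.25 - 0.125Q and Ps = 11/3 + (2/3)Q; the wedge Ps − Pb = 19 gives 11/3 + (2/3)Q − (62.25 - 0.125Q) = 19, so Q' = 98.
Then Pb = 62.25 − 0.125·98 = 50 and Ps = 11/3 + (2/3)·98 = 69.
Buyers' price falls by P* − Pb = 53 − 50 = 3; sellers' price rises by Ps − P* = 69 − 53 = 16.
So consumers capture 3/19 = 3/19 of each unit of subsidy.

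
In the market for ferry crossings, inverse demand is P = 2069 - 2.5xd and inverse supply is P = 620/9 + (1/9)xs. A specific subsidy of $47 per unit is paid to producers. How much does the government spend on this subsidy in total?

Pre-subsidy: 2069 - 2.5x = 620/9 + (1/9)x gives x* = 766 and P* = 154.
With the subsidy, sellers receive Ps = Pb + 47 for each unit, where Pb is the price buyers pay.
On the curves, Pb = 2069 - 2.5x and Ps = 620/9 + (1/9)x; the wedge Ps − Pb = 47 gives 620/9 + (1/9)x − (2069 - 2.5x) = 47, so x' = 784.
Then Pb = 2069 − 2.5·784 = 109 and Ps = 620/9 + (1/9)·784 = 156.
Government outlay = subsidy × quantity = 47 × 784 = 36848.

Government cost = $36848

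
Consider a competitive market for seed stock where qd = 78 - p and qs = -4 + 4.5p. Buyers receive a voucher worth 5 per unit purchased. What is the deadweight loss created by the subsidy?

Pre-subsidy: 78 - p = -4 + 4.5p gives p* = 164/11, q* = 694/11.
With the rebate, buyers effectively pay pb = ps − 5, where ps is the price sellers receive.
Demand in terms of ps becomes qd = 78 − 1(ps − 5) = 83 - ps. Setting this equal to supply: 83 - ps = -4 + 4.5ps, so ps = 174/11.
Buyers pay pb = 174/11 − 5 = 119/11; q' = -4 + 4.5·(174/11) = 739/11.
The subsidy expands output by 739/11 − 694/11 = 45/11 past the efficient level; on those units the gap between marginal cost and willingness to pay runs from 0 up to 5.
DWL = ½ × 5 × 45/11 = 225/22.

Deadweight loss = 225/22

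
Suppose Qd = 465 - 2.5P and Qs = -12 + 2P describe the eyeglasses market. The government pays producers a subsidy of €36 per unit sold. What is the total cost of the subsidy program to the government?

Government cost = €8640

Pre-subsidy: 465 - 2.5P = -12 + 2P gives P* = 106, Q* = 200.
With the subsidy, sellers receive Ps = Pb + 36 for each unit, where Pb is the price buyers pay.
Supply in terms of Pb becomes Qs = -12 + 2(Pb + 36) = 60 + 2Pb. Setting this equal to demand: 465 - 2.5Pb = 60 + 2Pb, so Pb = 90.
Sellers receive Ps = 90 + 36 = 126; Q' = 465 − 2.5·90 = 240.
Government outlay = subsidy × quantity = 36 × 240 = 8640.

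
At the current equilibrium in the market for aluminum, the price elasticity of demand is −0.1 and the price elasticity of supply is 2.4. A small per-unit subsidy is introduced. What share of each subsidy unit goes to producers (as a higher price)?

For a small subsidy around the equilibrium, the benefit split depends on the relative slopes, which at a point are proportional to the elasticities.
Buyer share = εs/(εs + |εd|) = 2.4/(2.4 + 0.1) = 0.96; seller share = |εd|/(εs + |εd|) = 0.04.
So producers capture 0.04 of the subsidy.

Producer share = 0.04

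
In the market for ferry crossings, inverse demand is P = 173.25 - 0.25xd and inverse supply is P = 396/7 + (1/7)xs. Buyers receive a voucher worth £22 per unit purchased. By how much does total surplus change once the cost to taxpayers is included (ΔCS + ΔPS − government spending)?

Net change in total surplus = -£616

Pre-subsidy: 173.25 - 0.25x = 396/7 + (1/7)x gives x* = 297 and P* = 99.
With the rebate, buyers effectively pay Pb = Ps − 22, where Ps is the price sellers receive.
On the curves, Pb = 173.25 - 0.25x and Ps = 396/7 + (1/7)x; the wedge Ps − Pb = 22 gives 396/7 + (1/7)x − (173.25 - 0.25x) = 22, so x' = 353.
Then Pb = 173.25 − 0.25·353 = 85 and Ps = 396/7 + (1/7)·353 = 107.
ΔCS = ½(297 + 353)(99 − 85) = 4550; ΔPS = ½(297 + 353)(107 − 99) = 2600.
Government spending = 22 × 353 = 7766.
Net change = 4550 + 2600 − 7766 = -616. The loss equals the DWL triangle ½·22·56.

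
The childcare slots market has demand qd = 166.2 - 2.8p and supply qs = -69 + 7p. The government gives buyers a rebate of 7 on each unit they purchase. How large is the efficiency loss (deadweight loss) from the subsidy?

Deadweight loss = 49

Pre-subsidy: 166.2 - 2.8p = -69 + 7p gives p* = 24, q* = 99.
With the rebate, buyers effectively pay pb = ps − 7, where ps is the price sellers receive.
Demand in terms of ps becomes qd = 166.2 − 2.8(ps − 7) = 185.8 - 2.8ps. Setting this equal to supply: 185.8 - 2.8ps = -69 + 7ps, so ps = 26.
Buyers pay pb = 26 − 7 = 19; q' = -69 + 7·26 = 113.
The subsidy expands output by 113 − 99 = 14 past the efficient level; on those units the gap between marginal cost and willingness to pay runs from 0 up to 7.
DWL = ½ × 7 × 14 = 49.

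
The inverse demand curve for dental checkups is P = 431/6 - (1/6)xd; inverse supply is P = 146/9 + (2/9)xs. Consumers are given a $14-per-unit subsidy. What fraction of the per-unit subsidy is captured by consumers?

Consumer share = 3/7

Pre-subsidy: 431/6 - (1/6)x = 146/9 + (2/9)x gives x* = 143 and P* = 48.
With the rebate, buyers effectively pay Pb = Ps − 14, where Ps is the price sellers receive.
On the curves, Pb = 431/6 - (1/6)x and Ps = 146/9 + (2/9)x; the wedge Ps − Pb = 14 gives 146/9 + (2/9)x − (431/6 - (1/6)x) = 14, so x' = 179.
Then Pb = 431/6 − (1/6)·179 = 42 and Ps = 146/9 + (2/9)·179 = 56.
Buyers' price falls by P* − Pb = 48 − 42 = 6; sellers' price rises by Ps − P* = 56 − 48 = 8.
So consumers capture 6/14 = 3/7 of each unit of subsidy.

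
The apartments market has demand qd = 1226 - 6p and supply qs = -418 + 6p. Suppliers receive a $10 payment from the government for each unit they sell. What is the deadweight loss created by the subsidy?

Deadweight loss = $150

Pre-subsidy: 1226 - 6p = -418 + 6p gives p* = 137, q* = 404.
With the subsidy, sellers receive ps = pb + 10 for each unit, where pb is the price buyers pay.
Supply in terms of pb becomes qs = -418 + 6(pb + 10) = -358 + 6pb. Setting this equal to demand: 1226 - 6pb = -358 + 6pb, so pb = 132.
Sellers receive ps = 132 + 10 = 142; q' = 1226 − 6·132 = 434.
The subsidy expands output by 434 − 404 = 30 past the efficient level; on those units the gap between marginal cost and willingness to pay runs from 0 up to 10.
DWL = ½ × 10 × 30 = 150.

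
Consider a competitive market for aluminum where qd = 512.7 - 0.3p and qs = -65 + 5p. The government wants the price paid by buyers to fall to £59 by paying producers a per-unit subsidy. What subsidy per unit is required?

Required subsidy s = £53 per unit

At a buyer price of 59, quantity demanded is 512.7 − 0.3·59 = 495.
Sellers supply 495 only when they receive ps with -65 + 5·ps = 495, i.e. ps = 112.
s = ps − pb = 112 − 59 = 53.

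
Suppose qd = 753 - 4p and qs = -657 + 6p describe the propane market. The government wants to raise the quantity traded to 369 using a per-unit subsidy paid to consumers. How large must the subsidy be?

Required subsidy s = 75 per unit

At q = 369, invert demand for the buyer price: pb = (753 − 369)/4 = 96; invert supply for the seller price: ps = (369 − (-657))/6 = 171.
The subsidy must fill the gap: s = ps − pb = 171 − 96 = 75.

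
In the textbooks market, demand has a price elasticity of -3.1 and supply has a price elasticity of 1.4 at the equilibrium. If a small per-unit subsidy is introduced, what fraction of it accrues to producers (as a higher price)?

Producer share = 31/45

For a small subsidy around the equilibrium, the benefit split depends on the relative slopes, which at a point are proportional to the elasticities.
Buyer share = εs/(εs + |εd|) = 1.4/(1.4 + 3.1) = 14/45; seller share = |εd|/(εs + |εd|) = 31/45.
So producers capture 31/45 of the subsidy.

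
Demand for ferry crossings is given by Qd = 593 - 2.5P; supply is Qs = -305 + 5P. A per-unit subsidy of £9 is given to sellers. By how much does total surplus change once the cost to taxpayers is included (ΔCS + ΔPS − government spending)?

Pre-subsidy: 593 - 2.5P = -305 + 5P gives P* = 1796/15, Q* = 881/3.
With the subsidy, sellers receive Ps = Pb + 9 for each unit, where Pb is the price buyers pay.
Supply in terms of Pb becomes Qs = -305 + 5(Pb + 9) = -260 + 5Pb. Setting this equal to demand: 593 - 2.5Pb = -260 + 5Pb, so Pb = 1706/15.
Sellers receive Ps = 1706/15 + 9 = 1841/15; Q' = 593 − 2.5·(1706/15) = 926/3.
ΔCS = ½(881/3 + 926/3)(1796/15 − 1706/15) = 1807; ΔPS = ½(881/3 + 926/3)(1841/15 − 1796/15) = 903.5.
Government spending = 9 × 926/3 = 2778.
Net change = 1807 + 903.5 − 2778 = -67.5. The loss equals the DWL triangle ½·9·15.

Net change in total surplus = -£67.5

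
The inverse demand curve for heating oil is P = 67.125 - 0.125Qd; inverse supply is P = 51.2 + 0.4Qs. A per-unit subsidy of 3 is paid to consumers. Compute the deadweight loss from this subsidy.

Pre-subsidy: 67.125 - 0.125Q = 51.2 + 0.4Q gives Q* = 91/3 and P* = 190/3.
With the rebate, buyers effectively pay Pb = Ps − 3, where Ps is the price sellers receive.
On the curves, Pb = 67.125 - 0.125Q and Ps = 51.2 + 0.4Q; the wedge Ps − Pb = 3 gives 51.2 + 0.4Q − (67.125 - 0.125Q) = 3, so Q' = 757/21.
Then Pb = 67.125 − 0.125·(757/21) = 1315/21 and Ps = 51.2 + 0.4·(757/21) = 1378/21.
The subsidy expands output by 757/21 − 91/3 = 40/7 past the efficient level; on those units the gap between marginal cost and willingness to pay runs from 0 up to 3.
DWL = ½ × 3 × 40/7 = 60/7.

Deadweight loss = 60/7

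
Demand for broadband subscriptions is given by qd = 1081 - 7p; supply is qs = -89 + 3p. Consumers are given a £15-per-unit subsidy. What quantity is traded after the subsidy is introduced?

Pre-subsidy: 1081 - 7p = -89 + 3p gives p* = 117, q* = 262.
With the rebate, buyers effectively pay pb = ps − 15, where ps is the price sellers receive.
Demand in terms of ps becomes qd = 1081 − 7(ps − 15) = 1186 - 7ps. Setting this equal to supply: 1186 - 7ps = -89 + 3ps, so ps = 127.5.
Buyers pay pb = 127.5 − 15 = 112.5; q' = -89 + 3·127.5 = 293.5.

q' = 293.5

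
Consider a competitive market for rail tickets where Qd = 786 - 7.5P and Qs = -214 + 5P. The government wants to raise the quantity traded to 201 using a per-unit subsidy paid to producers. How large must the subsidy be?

At Q = 201, invert demand for the buyer price: Pb = (786 − 201)/7.5 = 78; invert supply for the seller price: Ps = (201 − (-214))/5 = 83.
The subsidy must fill the gap: s = Ps − Pb = 83 − 78 = 5.

Required subsidy s = 5 per unit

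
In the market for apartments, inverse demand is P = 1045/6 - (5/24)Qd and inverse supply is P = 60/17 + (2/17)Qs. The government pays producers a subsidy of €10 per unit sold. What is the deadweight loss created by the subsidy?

Pre-subsidy: 1045/6 - (5/24)Q = 60/17 + (2/17)Q gives Q* = 69620/133 and P* = 8660/133.
With the subsidy, sellers receive Ps = Pb + 10 for each unit, where Pb is the price buyers pay.
On the curves, Pb = 1045/6 - (5/24)Q and Ps = 60/17 + (2/17)Q; the wedge Ps − Pb = 10 gives 60/17 + (2/17)Q − (1045/6 - (5/24)Q) = 10, so Q' = 73700/133.
Then Pb = 1045/6 − (5/24)·(73700/133) = 7810/133 and Ps = 60/17 + (2/17)·(73700/133) = 9140/133.
The subsidy expands output by 73700/133 − 69620/133 = 4080/133 past the efficient level; on those units the gap between marginal cost and willingness to pay runs from 0 up to 10.
DWL = ½ × 10 × 4080/133 = 20400/133.

Deadweight loss = 20400/133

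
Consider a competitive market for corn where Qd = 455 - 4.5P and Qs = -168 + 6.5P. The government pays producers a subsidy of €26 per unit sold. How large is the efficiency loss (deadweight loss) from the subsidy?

Pre-subsidy: 455 - 4.5P = -168 + 6.5P gives P* = 623/11, Q* = 4403/22.
With the subsidy, sellers receive Ps = Pb + 26 for each unit, where Pb is the price buyers pay.
Supply in terms of Pb becomes Qs = -168 + 6.5(Pb + 26) = 1 + 6.5Pb. Setting this equal to demand: 455 - 4.5Pb = 1 + 6.5Pb, so Pb = 454/11.
Sellers receive Ps = 454/11 + 26 = 740/11; Q' = 455 − 4.5·(454/11) = 2962/11.
The subsidy expands output by 2962/11 − 4403/22 = 1521/22 past the efficient level; on those units the gap between marginal cost and willingness to pay runs from 0 up to 26.
DWL = ½ × 26 × 1521/22 = 19773/22.

Deadweight loss = 19773/22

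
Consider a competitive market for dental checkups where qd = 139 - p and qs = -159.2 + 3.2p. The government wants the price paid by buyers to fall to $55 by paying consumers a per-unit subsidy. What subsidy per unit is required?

At a buyer price of 55, quantity demanded is 139 − 1·55 = 84.
Sellers supply 84 only when they receive ps with -159.2 + 3.2·ps = 84, i.e. ps = 76.
s = ps − pb = 76 − 55 = 21.

Required subsidy s = $21 per unit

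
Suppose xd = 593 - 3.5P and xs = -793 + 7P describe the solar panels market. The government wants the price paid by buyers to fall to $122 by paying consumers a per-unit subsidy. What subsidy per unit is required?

Required subsidy s = $15 per unit

At a buyer price of 122, quantity demanded is 593 − 3.5·122 = 166.
Sellers supply 166 only when they receive Ps with -793 + 7·Ps = 166, i.e. Ps = 137.
s = Ps − Pb = 137 − 122 = 15.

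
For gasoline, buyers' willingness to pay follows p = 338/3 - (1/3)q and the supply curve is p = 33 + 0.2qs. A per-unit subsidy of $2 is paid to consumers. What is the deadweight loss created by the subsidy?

Pre-subsidy: 338/3 - (1/3)q = 33 + 0.2q gives q* = 149.375 and p* = 62.875.
With the rebate, buyers effectively pay pb = ps − 2, where ps is the price sellers receive.
On the curves, pb = 338/3 - (1/3)q and ps = 33 + 0.2q; the wedge ps − pb = 2 gives 33 + 0.2q − (338/3 - (1/3)q) = 2, so q' = 153.125.
Then pb = 338/3 − (1/3)·153.125 = 61.625 and ps = 33 + 0.2·153.125 = 63.625.
The subsidy expands output by 153.125 − 149.375 = 3.75 past the efficient level; on those units the gap between marginal cost and willingness to pay runs from 0 up to 2.
DWL = ½ × 2 × 3.75 = 3.75.

Deadweight loss = $3.75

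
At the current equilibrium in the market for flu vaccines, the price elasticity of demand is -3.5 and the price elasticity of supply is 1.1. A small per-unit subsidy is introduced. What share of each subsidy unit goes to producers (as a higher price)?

Producer share = 35/46

For a small subsidy around the equilibrium, the benefit split depends on the relative slopes, which at a point are proportional to the elasticities.
Buyer share = εs/(εs + |εd|) = 1.1/(1.1 + 3.5) = 11/46; seller share = |εd|/(εs + |εd|) = 35/46.
So producers capture 35/46 of the subsidy.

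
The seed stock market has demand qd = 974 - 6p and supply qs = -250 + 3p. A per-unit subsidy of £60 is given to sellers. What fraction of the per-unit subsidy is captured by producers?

Pre-subsidy: 974 - 6p = -250 + 3p gives p* = 136, q* = 158.
With the subsidy, sellers receive ps = pb + 60 for each unit, where pb is the price buyers pay.
Supply in terms of pb becomes qs = -250 + 3(pb + 60) = -70 + 3pb. Setting this equal to demand: 974 - 6pb = -70 + 3pb, so pb = 116.
Sellers receive ps = 116 + 60 = 176; q' = 974 − 6·116 = 278.
Buyers' price falls by p* − pb = 136 − 116 = 20; sellers' price rises by ps − p* = 176 − 136 = 40.
So producers capture 40/60 = 2/3 of each unit of subsidy.

Producer share = 2/3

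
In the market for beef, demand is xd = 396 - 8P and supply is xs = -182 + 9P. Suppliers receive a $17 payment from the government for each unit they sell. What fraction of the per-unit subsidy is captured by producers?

Producer share = 8/17

Pre-subsidy: 396 - 8P = -182 + 9P gives P* = 34, x* = 124.
With the subsidy, sellers receive Ps = Pb + 17 for each unit, where Pb is the price buyers pay.
Supply in terms of Pb becomes xs = -182 + 9(Pb + 17) = -29 + 9Pb. Setting this equal to demand: 396 - 8Pb = -29 + 9Pb, so Pb = 25.
Sellers receive Ps = 25 + 17 = 42; x' = 396 − 8·25 = 196.
Buyers' price falls by P* − Pb = 34 − 25 = 9; sellers' price rises by Ps − P* = 42 − 34 = 8.
So producers capture 8/17 = 8/17 of each unit of subsidy.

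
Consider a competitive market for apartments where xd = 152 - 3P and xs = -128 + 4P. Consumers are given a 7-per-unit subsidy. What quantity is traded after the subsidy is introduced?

x' = 44

Pre-subsidy: 152 - 3P = -128 + 4P gives P* = 40, x* = 32.
With the rebate, buyers effectively pay Pb = Ps − 7, where Ps is the price sellers receive.
Demand in terms of Ps becomes xd = 152 − 3(Ps − 7) = 173 - 3Ps. Setting this equal to supply: 173 - 3Ps = -128 + 4Ps, so Ps = 43.
Buyers pay Pb = 43 − 7 = 36; x' = -128 + 4·43 = 44.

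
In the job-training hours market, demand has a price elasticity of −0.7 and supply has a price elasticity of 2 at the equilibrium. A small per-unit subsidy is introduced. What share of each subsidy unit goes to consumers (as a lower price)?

For a small subsidy around the equilibrium, the benefit split depends on the relative slopes, which at a point are proportional to the elasticities.
Buyer share = εs/(εs + |εd|) = 2/(2 + 0.7) = 20/27; seller share = |εd|/(εs + |εd|) = 7/27.

Consumer share = 20/27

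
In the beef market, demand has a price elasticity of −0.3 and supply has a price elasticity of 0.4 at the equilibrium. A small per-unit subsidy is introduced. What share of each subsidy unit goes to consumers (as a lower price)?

Consumer share = 4/7

For a small subsidy around the equilibrium, the benefit split depends on the relative slopes, which at a point are proportional to the elasticities.
Buyer share = εs/(εs + |εd|) = 0.4/(0.4 + 0.3) = 4/7; seller share = |εd|/(εs + |εd|) = 3/7.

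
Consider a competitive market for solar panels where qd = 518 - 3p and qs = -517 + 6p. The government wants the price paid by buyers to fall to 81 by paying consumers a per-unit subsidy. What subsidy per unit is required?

Required subsidy s = 51 per unit

At a buyer price of 81, quantity demanded is 518 − 3·81 = 275.
Sellers supply 275 only when they receive ps with -517 + 6·ps = 275, i.e. ps = 132.
s = ps − pb = 132 − 81 = 51.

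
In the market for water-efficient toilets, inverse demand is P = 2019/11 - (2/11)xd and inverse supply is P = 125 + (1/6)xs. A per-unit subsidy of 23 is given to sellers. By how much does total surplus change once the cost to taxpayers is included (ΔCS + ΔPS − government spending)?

Pre-subsidy: 2019/11 - (2/11)x = 125 + (1/6)x gives x* = 168 and P* = 153.
With the subsidy, sellers receive Ps = Pb + 23 for each unit, where Pb is the price buyers pay.
On the curves, Pb = 2019/11 - (2/11)x and Ps = 125 + (1/6)x; the wedge Ps − Pb = 23 gives 125 + (1/6)x − (2019/11 - (2/11)x) = 23, so x' = 234.
Then Pb = 2019/11 − (2/11)·234 = 141 and Ps = 125 + (1/6)·234 = 164.
ΔCS = ½(168 + 234)(153 − 141) = 2412; ΔPS = ½(168 + 234)(164 − 153) = 2211.
Government spending = 23 × 234 = 5382.
Net change = 2412 + 2211 − 5382 = -759. The loss equals the DWL triangle ½·23·66.

Net change in total surplus = -759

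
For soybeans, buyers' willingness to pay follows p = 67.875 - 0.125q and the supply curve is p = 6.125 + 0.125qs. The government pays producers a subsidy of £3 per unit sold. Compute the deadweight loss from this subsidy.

Pre-subsidy: 67.875 - 0.125q = 6.125 + 0.125q gives q* = 247 and p* = 37.
With the subsidy, sellers receive ps = pb + 3 for each unit, where pb is the price buyers pay.
On the curves, pb = 67.875 - 0.125q and ps = 6.125 + 0.125q; the wedge ps − pb = 3 gives 6.125 + 0.125q − (67.875 - 0.125q) = 3, so q' = 259.
Then pb = 67.875 − 0.125·259 = 35.5 and ps = 6.125 + 0.125·259 = 38.5.
The subsidy expands output by 259 − 247 = 12 past the efficient level; on those units the gap between marginal cost and willingness to pay runs from 0 up to 3.
DWL = ½ × 3 × 12 = 18.

Deadweight loss = £18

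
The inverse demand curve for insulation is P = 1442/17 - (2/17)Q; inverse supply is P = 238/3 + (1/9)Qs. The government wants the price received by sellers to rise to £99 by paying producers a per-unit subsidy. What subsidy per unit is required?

At a seller price of 99, quantity supplied is -714 + 9·99 = 177.
Buyers absorb 177 only when they pay Pb = 1442/17 − (2/17)·177 = 64.
s = Ps − Pb = 99 − 64 = 35.

Required subsidy s = £35 per unit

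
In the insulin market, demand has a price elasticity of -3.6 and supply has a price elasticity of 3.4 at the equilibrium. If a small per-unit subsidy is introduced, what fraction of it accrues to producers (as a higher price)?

Producer share = 18/35

For a small subsidy around the equilibrium, the benefit split depends on the relative slopes, which at a point are proportional to the elasticities.
Buyer share = εs/(εs + |εd|) = 3.4/(3.4 + 3.6) = 17/35; seller share = |εd|/(εs + |εd|) = 18/35.
So producers capture 18/35 of the subsidy.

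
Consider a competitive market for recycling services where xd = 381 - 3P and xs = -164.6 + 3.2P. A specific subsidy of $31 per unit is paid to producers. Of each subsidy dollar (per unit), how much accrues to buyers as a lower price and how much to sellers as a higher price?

Pre-subsidy: 381 - 3P = -164.6 + 3.2P gives P* = 88, x* = 117.
With the subsidy, sellers receive Ps = Pb + 31 for each unit, where Pb is the price buyers pay.
Supply in terms of Pb becomes xs = -164.6 + 3.2(Pb + 31) = -65.4 + 3.2Pb. Setting this equal to demand: 381 - 3Pb = -65.4 + 3.2Pb, so Pb = 72.
Sellers receive Ps = 72 + 31 = 103; x' = 381 − 3·72 = 165.
Buyers' price falls by P* − Pb = 88 − 72 = 16; sellers' price rises by Ps − P* = 103 − 88 = 15.

Buyers gain $16 per unit; sellers gain $15 per unit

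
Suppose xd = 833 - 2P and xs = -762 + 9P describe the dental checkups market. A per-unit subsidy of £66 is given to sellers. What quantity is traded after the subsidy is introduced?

x' = 651

Pre-subsidy: 833 - 2P = -762 + 9P gives P* = 145, x* = 543.
With the subsidy, sellers receive Ps = Pb + 66 for each unit, where Pb is the price buyers pay.
Supply in terms of Pb becomes xs = -762 + 9(Pb + 66) = -168 + 9Pb. Setting this equal to demand: 833 - 2Pb = -168 + 9Pb, so Pb = 91.
Sellers receive Ps = 91 + 66 = 157; x' = 833 − 2·91 = 651.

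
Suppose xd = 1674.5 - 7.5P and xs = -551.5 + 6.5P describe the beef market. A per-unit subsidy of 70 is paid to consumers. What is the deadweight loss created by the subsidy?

Pre-subsidy: 1674.5 - 7.5P = -551.5 + 6.5P gives P* = 159, x* = 482.
With the rebate, buyers effectively pay Pb = Ps − 70, where Ps is the price sellers receive.
Demand in terms of Ps becomes xd = 1674.5 − 7.5(Ps − 70) = 2199.5 - 7.5Ps. Setting this equal to supply: 2199.5 - 7.5Ps = -551.5 + 6.5Ps, so Ps = 196.5.
Buyers pay Pb = 196.5 − 70 = 126.5; x' = -551.5 + 6.5·196.5 = 725.75.
The subsidy expands output by 725.75 − 482 = 243.75 past the efficient level; on those units the gap between marginal cost and willingness to pay runs from 0 up to 70.
DWL = ½ × 70 × 243.75 = 8531.25.

Deadweight loss = 8531.25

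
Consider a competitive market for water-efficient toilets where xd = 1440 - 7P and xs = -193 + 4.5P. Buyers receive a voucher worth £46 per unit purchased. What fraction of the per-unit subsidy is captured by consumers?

Pre-subsidy: 1440 - 7P = -193 + 4.5P gives P* = 142, x* = 446.
With the rebate, buyers effectively pay Pb = Ps − 46, where Ps is the price sellers receive.
Demand in terms of Ps becomes xd = 1440 − 7(Ps − 46) = 1762 - 7Ps. Setting this equal to supply: 1762 - 7Ps = -193 + 4.5Ps, so Ps = 170.
Buyers pay Pb = 170 − 46 = 124; x' = -193 + 4.5·170 = 572.
Buyers' price falls by P* − Pb = 142 − 124 = 18; sellers' price rises by Ps − P* = 170 − 142 = 28.
So consumers capture 18/46 = 9/23 of each unit of subsidy.

Consumer share = 9/23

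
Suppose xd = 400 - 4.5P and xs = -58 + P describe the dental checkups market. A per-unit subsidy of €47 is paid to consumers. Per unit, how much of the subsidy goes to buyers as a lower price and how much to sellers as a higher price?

Buyers gain 94/11 per unit; sellers gain 423/11 per unit

Pre-subsidy: 400 - 4.5P = -58 + P gives P* = 916/11, x* = 278/11.
With the rebate, buyers effectively pay Pb = Ps − 47, where Ps is the price sellers receive.
Demand in terms of Ps becomes xd = 400 − 4.5(Ps − 47) = 611.5 - 4.5Ps. Setting this equal to supply: 611.5 - 4.5Ps = -58 + Ps, so Ps = 1339/11.
Buyers pay Pb = 1339/11 − 47 = 822/11; x' = -58 + 1·(1339/11) = 701/11.
Buyers' price falls by P* − Pb = 916/11 − 822/11 = 94/11; sellers' price rises by Ps − P* = 1339/11 − 916/11 = 423/11.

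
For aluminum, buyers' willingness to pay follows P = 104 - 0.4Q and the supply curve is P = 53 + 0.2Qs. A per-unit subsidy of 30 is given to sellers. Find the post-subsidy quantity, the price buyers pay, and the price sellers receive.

Q' = 135; buyers pay 50; sellers receive 80

Pre-subsidy: 104 - 0.4Q = 53 + 0.2Q gives Q* = 85 and P* = 70.
With the subsidy, sellers receive Ps = Pb + 30 for each unit, where Pb is the price buyers pay.
On the curves, Pb = 104 - 0.4Q and Ps = 53 + 0.2Q; the wedge Ps − Pb = 30 gives 53 + 0.2Q − (104 - 0.4Q) = 30, so Q' = 135.
Then Pb = 104 − 0.4·135 = 50 and Ps = 53 + 0.2·135 = 80.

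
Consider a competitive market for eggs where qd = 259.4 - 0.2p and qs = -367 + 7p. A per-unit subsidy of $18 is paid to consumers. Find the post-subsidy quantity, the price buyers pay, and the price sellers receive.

q' = 245.5; buyers pay $69.5; sellers receive $87.5

Pre-subsidy: 259.4 - 0.2p = -367 + 7p gives p* = 87, q* = 242.
With the rebate, buyers effectively pay pb = ps − 18, where ps is the price sellers receive.
Demand in terms of ps becomes qd = 259.4 − 0.2(ps − 18) = 263 - 0.2ps. Setting this equal to supply: 263 - 0.2ps = -367 + 7ps, so ps = 87.5.
Buyers pay pb = 87.5 − 18 = 69.5; q' = -367 + 7·87.5 = 245.5.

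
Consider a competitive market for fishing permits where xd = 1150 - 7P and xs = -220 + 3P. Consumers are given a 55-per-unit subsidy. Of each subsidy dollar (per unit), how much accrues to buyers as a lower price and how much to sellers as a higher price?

Buyers gain 16.5 per unit; sellers gain 38.5 per unit

Pre-subsidy: 1150 - 7P = -220 + 3P gives P* = 137, x* = 191.
With the rebate, buyers effectively pay Pb = Ps − 55, where Ps is the price sellers receive.
Demand in terms of Ps becomes xd = 1150 − 7(Ps − 55) = 1535 - 7Ps. Setting this equal to supply: 1535 - 7Ps = -220 + 3Ps, so Ps = 175.5.
Buyers pay Pb = 175.5 − 55 = 120.5; x' = -220 + 3·175.5 = 306.5.
Buyers' price falls by P* − Pb = 137 − 120.5 = 16.5; sellers' price rises by Ps − P* = 175.5 − 137 = 38.5.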